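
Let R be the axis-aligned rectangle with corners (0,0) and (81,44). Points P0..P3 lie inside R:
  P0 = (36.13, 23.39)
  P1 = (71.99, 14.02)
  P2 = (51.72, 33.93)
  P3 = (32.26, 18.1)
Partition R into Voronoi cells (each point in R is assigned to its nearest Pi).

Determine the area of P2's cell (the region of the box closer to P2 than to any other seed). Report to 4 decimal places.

Area of P2's cell: 693.6830

1. box [0,81]×[0,44]: [(0, 0) (81, 0) (81, 44) (0, 44)]
2. ⊥bis P2·P0 via (43.925,28.66): [(63.3013, 0) (81, 0) (81, 44) (33.554, 44)]  |A|=1433.1832
3. ⊥bis P2·P1 via (61.855,23.975): [(53.1109, 15.0728) (81, 43.4662) (81, 44) (33.554, 44)]  |A|=693.683
4. ⊥bis P2·P3 via (41.99,26.015): [(53.1109, 15.0728) (81, 43.4662) (81, 44) (33.554, 44)]  |A|=693.683
5. canonical 4-gon: [(53.1109, 15.0728) (81, 43.4662) (81, 44) (33.554, 44)]
6. shoelace: 693.683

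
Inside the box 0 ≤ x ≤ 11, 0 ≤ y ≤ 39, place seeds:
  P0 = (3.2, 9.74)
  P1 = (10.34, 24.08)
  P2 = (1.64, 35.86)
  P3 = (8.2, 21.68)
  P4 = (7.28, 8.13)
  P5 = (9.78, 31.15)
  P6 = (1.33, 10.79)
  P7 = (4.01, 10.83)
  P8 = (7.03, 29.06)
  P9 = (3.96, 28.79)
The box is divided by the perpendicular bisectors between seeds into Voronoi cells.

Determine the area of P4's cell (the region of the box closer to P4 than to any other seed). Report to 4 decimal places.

1. box [0,11]×[0,39]: [(0, 0) (11, 0) (11, 39) (0, 39)]
2. ⊥bis P4·P0 via (5.24,8.935): [(1.7142, 0) (11, 0) (11, 23.5318)]  |A|=109.2559
3. ⊥bis P4·P1 via (8.81,16.105): [(8.1215, 16.2371) (1.7142, 0) (11, 0) (11, 15.6848)]  |A|=97.9621
4. ⊥bis P4·P2 via (4.46,21.995): [(8.1215, 16.2371) (1.7142, 0) (11, 0) (11, 15.6848)]  |A|=97.9621
5. ⊥bis P4·P3 via (7.74,14.905): [(7.5996, 14.9145) (1.7142, 0) (11, 0) (11, 14.6837)]  |A|=94.2122
6. ⊥bis P4·P5 via (8.53,19.64): [(7.5996, 14.9145) (1.7142, 0) (11, 0) (11, 14.6837)]  |A|=94.2122
7. ⊥bis P4·P6 via (4.305,9.46): [(7.5996, 14.9145) (1.7142, 0) (11, 0) (11, 14.6837)]  |A|=94.2122
8. ⊥bis P4·P7 via (5.645,9.48): [(9.9978, 14.7517) (5.2812, 9.0394) (1.7142, 0) (11, 0) (11, 14.6837)]  |A|=86.9785
9. ⊥bis P4·P8 via (7.155,18.595): [(9.9978, 14.7517) (5.2812, 9.0394) (1.7142, 0) (11, 0) (11, 14.6837)]  |A|=86.9785
10. ⊥bis P4·P9 via (5.62,18.46): [(9.9978, 14.7517) (5.2812, 9.0394) (1.7142, 0) (11, 0) (11, 14.6837)]  |A|=86.9785
11. canonical 5-gon: [(9.9978, 14.7517) (5.2812, 9.0394) (1.7142, 0) (11, 0) (11, 14.6837)]
12. shoelace: 86.9785

Area of P4's cell: 86.9785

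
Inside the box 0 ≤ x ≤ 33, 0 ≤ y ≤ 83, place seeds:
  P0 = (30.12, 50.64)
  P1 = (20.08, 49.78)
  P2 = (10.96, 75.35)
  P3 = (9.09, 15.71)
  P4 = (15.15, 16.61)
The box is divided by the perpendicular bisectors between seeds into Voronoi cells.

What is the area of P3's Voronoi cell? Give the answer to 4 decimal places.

Area of P3's cell: 426.0309

1. box [0,33]×[0,83]: [(0, 0) (33, 0) (33, 83) (0, 83)]
2. ⊥bis P3·P0 via (19.605,33.175): [(0, 44.9784) (0, 0) (33, 0) (33, 25.1104)]  |A|=1156.4652
3. ⊥bis P3·P1 via (14.585,32.745): [(26.9373, 28.7605) (0, 37.4497) (0, 0) (33, 0) (33, 25.1104)]  |A|=1055.0636
4. ⊥bis P3·P2 via (10.025,45.53): [(26.9373, 28.7605) (0, 37.4497) (0, 0) (33, 0) (33, 25.1104)]  |A|=1055.0636
5. ⊥bis P3·P4 via (12.12,16.16): [(9.4089, 34.4147) (0, 37.4497) (0, 0) (14.52, 0)]  |A|=426.0309
6. canonical 4-gon: [(9.4089, 34.4147) (0, 37.4497) (0, 0) (14.52, 0)]
7. shoelace: 426.0309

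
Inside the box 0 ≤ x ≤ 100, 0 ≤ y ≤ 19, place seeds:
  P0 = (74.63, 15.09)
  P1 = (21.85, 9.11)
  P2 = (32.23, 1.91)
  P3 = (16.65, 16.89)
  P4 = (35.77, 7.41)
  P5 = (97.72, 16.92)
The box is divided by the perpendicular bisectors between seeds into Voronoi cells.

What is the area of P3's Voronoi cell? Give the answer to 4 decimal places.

Area of P3's cell: 266.2691

1. box [0,100]×[0,19]: [(0, 0) (100, 0) (100, 19) (0, 19)]
2. ⊥bis P3·P0 via (45.64,15.99): [(0, 0) (45.1436, 0) (45.7334, 19) (0, 19)]  |A|=863.3318
3. ⊥bis P3·P1 via (19.25,13): [(0, 0.1337) (28.2269, 19) (0, 19)]  |A|=266.2691
4. ⊥bis P3·P2 via (24.44,9.4): [(0, 0.1337) (28.2269, 19) (0, 19)]  |A|=266.2691
5. ⊥bis P3·P4 via (26.21,12.15): [(0, 0.1337) (28.2269, 19) (0, 19)]  |A|=266.2691
6. ⊥bis P3·P5 via (57.185,16.905): [(0, 0.1337) (28.2269, 19) (0, 19)]  |A|=266.2691
7. canonical 3-gon: [(0, 0.1337) (28.2269, 19) (0, 19)]
8. shoelace: 266.2691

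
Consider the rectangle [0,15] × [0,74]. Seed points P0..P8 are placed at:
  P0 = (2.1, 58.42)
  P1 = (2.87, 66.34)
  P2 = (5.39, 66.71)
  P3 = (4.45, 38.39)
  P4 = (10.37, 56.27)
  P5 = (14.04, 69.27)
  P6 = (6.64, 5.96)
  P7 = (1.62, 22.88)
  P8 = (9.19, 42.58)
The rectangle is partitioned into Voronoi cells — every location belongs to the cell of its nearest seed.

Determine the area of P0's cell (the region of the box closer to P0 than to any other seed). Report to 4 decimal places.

1. box [0,15]×[0,74]: [(0, 0) (15, 0) (15, 74) (0, 74)]
2. ⊥bis P0·P1 via (2.485,62.38): [(0, 62.6216) (0, 0) (15, 0) (15, 61.1633)]  |A|=928.3865
3. ⊥bis P0·P2 via (3.745,62.565): [(4.7712, 62.1577) (0, 62.6216) (0, 0) (15, 0) (15, 58.0983)]  |A|=912.711
4. ⊥bis P0·P3 via (3.275,48.405): [(4.7712, 62.1577) (0, 62.6216) (0, 48.0208) (15, 49.7806) (15, 58.0983)]  |A|=179.2006
5. ⊥bis P0·P4 via (6.235,57.345): [(7.2323, 61.181) (4.7712, 62.1577) (0, 62.6216) (0, 48.0208) (3.9308, 48.4819)]  |A|=78.7555
6. ⊥bis P0·P5 via (8.07,63.845): [(7.2323, 61.181) (4.7712, 62.1577) (0, 62.6216) (0, 48.0208) (3.9308, 48.4819)]  |A|=78.7555
7. ⊥bis P0·P6 via (4.37,32.19): [(7.2323, 61.181) (4.7712, 62.1577) (0, 62.6216) (0, 48.0208) (3.9308, 48.4819)]  |A|=78.7555
8. ⊥bis P0·P7 via (1.86,40.65): [(7.2323, 61.181) (4.7712, 62.1577) (0, 62.6216) (0, 48.0208) (3.9308, 48.4819)]  |A|=78.7555
9. ⊥bis P0·P8 via (5.645,50.5): [(4.2988, 49.8974) (7.2323, 61.181) (4.7712, 62.1577) (0, 62.6216) (0, 48.0208) (0.1437, 48.0376)]  |A|=76.1569
10. canonical 6-gon: [(4.2988, 49.8974) (7.2323, 61.181) (4.7712, 62.1577) (0, 62.6216) (0, 48.0208) (0.1437, 48.0376)]
11. shoelace: 76.1569

Area of P0's cell: 76.1569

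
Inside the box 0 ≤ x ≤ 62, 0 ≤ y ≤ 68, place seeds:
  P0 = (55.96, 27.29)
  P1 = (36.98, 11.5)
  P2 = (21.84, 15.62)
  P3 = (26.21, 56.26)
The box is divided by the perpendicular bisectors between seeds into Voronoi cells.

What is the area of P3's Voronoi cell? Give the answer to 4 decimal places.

1. box [0,62]×[0,68]: [(0, 0) (62, 0) (62, 68) (0, 68)]
2. ⊥bis P3·P0 via (41.085,41.775): [(0, 0) (0.4053, 0) (62, 63.2531) (62, 68) (0, 68)]  |A|=2267.9707
3. ⊥bis P3·P1 via (31.595,33.88): [(0, 26.2777) (33.9484, 34.4463) (62, 63.2531) (62, 68) (0, 68)]  |A|=1814.947
4. ⊥bis P3·P2 via (24.025,35.94): [(0, 38.5234) (34.3245, 34.8325) (62, 63.2531) (62, 68) (0, 68)]  |A|=1599.7637
5. canonical 5-gon: [(0, 38.5234) (34.3245, 34.8325) (62, 63.2531) (62, 68) (0, 68)]
6. shoelace: 1599.7637

Area of P3's cell: 1599.7637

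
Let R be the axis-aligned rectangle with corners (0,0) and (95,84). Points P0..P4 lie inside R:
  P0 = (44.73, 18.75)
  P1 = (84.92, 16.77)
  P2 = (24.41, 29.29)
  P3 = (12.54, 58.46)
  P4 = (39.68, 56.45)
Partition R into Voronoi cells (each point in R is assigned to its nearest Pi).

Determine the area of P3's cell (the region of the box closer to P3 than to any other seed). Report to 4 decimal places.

1. box [0,95]×[0,84]: [(0, 0) (95, 0) (95, 84) (0, 84)]
2. ⊥bis P3·P0 via (28.635,38.605): [(0, 15.3927) (84.6349, 84) (0, 84)]  |A|=2903.2848
3. ⊥bis P3·P1 via (48.73,37.615): [(0, 15.3927) (67.4001, 70.029) (75.4472, 84) (0, 84)]  |A|=2839.1045
4. ⊥bis P3·P2 via (18.475,43.875): [(0, 36.3571) (51.9303, 57.4888) (67.4001, 70.029) (75.4472, 84) (0, 84)]  |A|=2294.7617
5. ⊥bis P3·P4 via (26.11,57.455): [(0, 36.3571) (25.3103, 46.6564) (28.0759, 84) (0, 84)]  |A|=1127.1552
6. canonical 4-gon: [(0, 36.3571) (25.3103, 46.6564) (28.0759, 84) (0, 84)]
7. shoelace: 1127.1552

Area of P3's cell: 1127.1552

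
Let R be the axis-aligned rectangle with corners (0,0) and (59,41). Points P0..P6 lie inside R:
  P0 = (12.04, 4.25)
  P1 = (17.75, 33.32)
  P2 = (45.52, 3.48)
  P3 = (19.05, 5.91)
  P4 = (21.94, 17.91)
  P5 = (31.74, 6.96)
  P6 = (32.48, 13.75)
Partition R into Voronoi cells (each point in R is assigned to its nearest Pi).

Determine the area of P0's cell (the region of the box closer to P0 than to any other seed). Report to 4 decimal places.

Area of P0's cell: 269.3616

1. box [0,59]×[0,41]: [(0, 0) (59, 0) (59, 41) (0, 41)]
2. ⊥bis P0·P1 via (14.895,18.785): [(0, 21.7107) (0, 0) (59, 0) (59, 10.1218)]  |A|=939.0588
3. ⊥bis P0·P2 via (28.78,3.865): [(29.0592, 16.0028) (0, 21.7107) (0, 0) (28.6911, 0)]  |A|=545.0171
4. ⊥bis P0·P3 via (15.545,5.08): [(12.173, 19.3197) (0, 21.7107) (0, 0) (16.748, 0)]  |A|=293.9246
5. ⊥bis P0·P4 via (16.99,11.08): [(13.5304, 13.5873) (3.185, 21.0851) (0, 21.7107) (0, 0) (16.748, 0)]  |A|=269.3616
6. ⊥bis P0·P5 via (21.89,5.605): [(13.5304, 13.5873) (3.185, 21.0851) (0, 21.7107) (0, 0) (16.748, 0)]  |A|=269.3616
7. ⊥bis P0·P6 via (22.26,9): [(13.5304, 13.5873) (3.185, 21.0851) (0, 21.7107) (0, 0) (16.748, 0)]  |A|=269.3616
8. canonical 5-gon: [(13.5304, 13.5873) (3.185, 21.0851) (0, 21.7107) (0, 0) (16.748, 0)]
9. shoelace: 269.3616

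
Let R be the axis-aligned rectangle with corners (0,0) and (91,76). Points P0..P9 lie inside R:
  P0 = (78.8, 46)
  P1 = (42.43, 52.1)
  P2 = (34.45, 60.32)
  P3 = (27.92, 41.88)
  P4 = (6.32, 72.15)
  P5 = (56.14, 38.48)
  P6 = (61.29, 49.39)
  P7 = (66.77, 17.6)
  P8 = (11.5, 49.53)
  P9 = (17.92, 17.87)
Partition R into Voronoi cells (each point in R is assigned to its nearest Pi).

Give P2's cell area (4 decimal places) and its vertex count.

Area of P2's cell: 588.4064 (6 vertices)

1. box [0,91]×[0,76]: [(0, 0) (91, 0) (91, 76) (0, 76)]
2. ⊥bis P2·P0 via (56.625,53.16): [(0, 0) (39.4604, 0) (63.9997, 76) (0, 76)]  |A|=3931.4835
3. ⊥bis P2·P1 via (38.44,56.21): [(0, 18.8923) (58.8252, 76) (0, 76)]  |A|=1679.6845
4. ⊥bis P2·P3 via (31.185,51.1): [(0, 62.1433) (32.6441, 50.5833) (58.8252, 76) (0, 76)]  |A|=973.7409
5. ⊥bis P2·P4 via (20.385,66.235): [(16.245, 56.3906) (32.6441, 50.5833) (58.8252, 76) (24.4916, 76)]  |A|=621.0566
6. ⊥bis P2·P5 via (45.295,49.4): [(16.245, 56.3906) (32.6441, 50.5833) (58.8252, 76) (24.4916, 76)]  |A|=621.0566
7. ⊥bis P2·P6 via (47.87,54.855): [(16.245, 56.3906) (32.6441, 50.5833) (54.9481, 72.2361) (56.4808, 76) (24.4916, 76)]  |A|=616.6446
8. ⊥bis P2·P7 via (50.61,38.96): [(16.245, 56.3906) (32.6441, 50.5833) (54.9481, 72.2361) (56.4808, 76) (24.4916, 76)]  |A|=616.6446
9. ⊥bis P2·P8 via (22.975,54.925): [(19.0972, 63.1729) (23.4926, 53.824) (32.6441, 50.5833) (54.9481, 72.2361) (56.4808, 76) (24.4916, 76)]  |A|=588.4064
10. ⊥bis P2·P9 via (26.185,39.095): [(19.0972, 63.1729) (23.4926, 53.824) (32.6441, 50.5833) (54.9481, 72.2361) (56.4808, 76) (24.4916, 76)]  |A|=588.4064
11. canonical 6-gon: [(19.0972, 63.1729) (23.4926, 53.824) (32.6441, 50.5833) (54.9481, 72.2361) (56.4808, 76) (24.4916, 76)]
12. shoelace: 588.4064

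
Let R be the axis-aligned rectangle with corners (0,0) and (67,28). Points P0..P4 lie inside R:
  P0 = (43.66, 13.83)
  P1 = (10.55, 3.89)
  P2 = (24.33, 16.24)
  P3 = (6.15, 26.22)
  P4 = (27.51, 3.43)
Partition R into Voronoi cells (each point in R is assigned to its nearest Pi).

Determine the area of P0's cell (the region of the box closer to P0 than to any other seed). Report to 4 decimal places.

Area of P0's cell: 874.8057

1. box [0,67]×[0,28]: [(0, 0) (67, 0) (67, 28) (0, 28)]
2. ⊥bis P0·P1 via (27.105,8.86): [(29.7649, 0) (67, 0) (67, 28) (21.359, 28)]  |A|=1160.2664
3. ⊥bis P0·P2 via (33.995,15.035): [(32.1205, 0) (67, 0) (67, 28) (35.6114, 28)]  |A|=927.7531
4. ⊥bis P0·P3 via (24.905,20.025): [(32.1205, 0) (67, 0) (67, 28) (35.6114, 28)]  |A|=927.7531
5. ⊥bis P0·P4 via (35.585,8.63): [(33.5839, 11.7375) (41.1424, 0) (67, 0) (67, 28) (35.6114, 28)]  |A|=874.8057
6. canonical 5-gon: [(33.5839, 11.7375) (41.1424, 0) (67, 0) (67, 28) (35.6114, 28)]
7. shoelace: 874.8057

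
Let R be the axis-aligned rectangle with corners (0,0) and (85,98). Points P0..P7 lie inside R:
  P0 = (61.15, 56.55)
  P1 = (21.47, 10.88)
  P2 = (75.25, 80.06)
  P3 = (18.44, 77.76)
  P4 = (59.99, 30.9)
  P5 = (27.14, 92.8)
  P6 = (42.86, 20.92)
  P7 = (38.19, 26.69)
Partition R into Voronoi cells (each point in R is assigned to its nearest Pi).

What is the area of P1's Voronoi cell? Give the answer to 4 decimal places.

Area of P1's cell: 1109.4257

1. box [0,85]×[0,98]: [(0, 0) (85, 0) (85, 98) (0, 98)]
2. ⊥bis P1·P0 via (41.31,33.715): [(0, 69.6069) (0, 0) (80.1145, 0)]  |A|=2788.2603
3. ⊥bis P1·P2 via (48.36,45.47): [(0, 69.6069) (0, 0) (80.1145, 0)]  |A|=2788.2603
4. ⊥bis P1·P3 via (19.955,44.32): [(28.6507, 44.714) (0, 43.4159) (0, 0) (80.1145, 0)]  |A|=2413.0668
5. ⊥bis P1·P4 via (40.73,20.89): [(28.3549, 44.7006) (0, 43.4159) (0, 0) (51.5872, 0)]  |A|=1768.5156
6. ⊥bis P1·P5 via (24.305,51.84): [(28.3549, 44.7006) (0, 43.4159) (0, 0) (51.5872, 0)]  |A|=1768.5156
7. ⊥bis P1·P6 via (32.165,15.9): [(18.8488, 44.2699) (0, 43.4159) (0, 0) (39.6281, 0)]  |A|=1286.335
8. ⊥bis P1·P7 via (29.83,18.785): [(31.7776, 16.7253) (6.271, 43.7) (0, 43.4159) (0, 0) (39.6281, 0)]  |A|=1109.4257
9. canonical 5-gon: [(31.7776, 16.7253) (6.271, 43.7) (0, 43.4159) (0, 0) (39.6281, 0)]
10. shoelace: 1109.4257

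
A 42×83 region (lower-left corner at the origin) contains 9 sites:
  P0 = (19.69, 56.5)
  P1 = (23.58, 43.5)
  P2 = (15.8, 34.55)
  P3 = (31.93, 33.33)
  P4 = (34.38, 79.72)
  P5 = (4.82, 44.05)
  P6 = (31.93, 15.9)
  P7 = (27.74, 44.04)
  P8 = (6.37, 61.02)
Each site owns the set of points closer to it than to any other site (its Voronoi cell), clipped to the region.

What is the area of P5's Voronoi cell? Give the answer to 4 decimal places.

Area of P5's cell: 232.3797

1. box [0,42]×[0,83]: [(0, 0) (42, 0) (42, 83) (0, 83)]
2. ⊥bis P5·P0 via (12.255,50.275): [(0, 64.9121) (0, 0) (42, 0) (42, 14.7482)]  |A|=1672.8671
3. ⊥bis P5·P1 via (14.2,43.775): [(14.3183, 47.8106) (0, 64.9121) (0, 0) (12.9166, 0)]  |A|=773.4917
4. ⊥bis P5·P2 via (10.31,39.3): [(14.2006, 43.7968) (14.3183, 47.8106) (0, 64.9121) (0, 27.3838)]  |A|=296.2049
5. ⊥bis P5·P3 via (18.375,38.69): [(14.2006, 43.7968) (14.3183, 47.8106) (0, 64.9121) (0, 27.3838)]  |A|=296.2049
6. ⊥bis P5·P4 via (19.6,61.885): [(14.2006, 43.7968) (14.3183, 47.8106) (0, 64.9121) (0, 27.3838)]  |A|=296.2049
7. ⊥bis P5·P6 via (18.375,29.975): [(14.2006, 43.7968) (14.3183, 47.8106) (0, 64.9121) (0, 27.3838)]  |A|=296.2049
8. ⊥bis P5·P7 via (16.28,44.045): [(14.2006, 43.7968) (14.3183, 47.8106) (0, 64.9121) (0, 27.3838)]  |A|=296.2049
9. ⊥bis P5·P8 via (5.595,52.535): [(14.2006, 43.7968) (14.3183, 47.8106) (10.7576, 52.0635) (0, 53.046) (0, 27.3838)]  |A|=232.3797
10. canonical 5-gon: [(14.2006, 43.7968) (14.3183, 47.8106) (10.7576, 52.0635) (0, 53.046) (0, 27.3838)]
11. shoelace: 232.3797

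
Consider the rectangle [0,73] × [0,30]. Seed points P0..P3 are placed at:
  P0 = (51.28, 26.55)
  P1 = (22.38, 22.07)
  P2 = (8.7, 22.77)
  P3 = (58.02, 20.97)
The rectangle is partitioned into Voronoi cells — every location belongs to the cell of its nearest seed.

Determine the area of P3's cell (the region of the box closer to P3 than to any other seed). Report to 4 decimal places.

Area of P3's cell: 755.0456

1. box [0,73]×[0,30]: [(0, 0) (73, 0) (73, 30) (0, 30)]
2. ⊥bis P3·P0 via (54.65,23.76): [(34.9793, 0) (73, 0) (73, 30) (59.8161, 30)]  |A|=768.0703
3. ⊥bis P3·P1 via (40.2,21.52): [(39.7123, 5.7169) (39.5358, 0) (73, 0) (73, 30) (59.8161, 30)]  |A|=755.0456
4. ⊥bis P3·P2 via (33.36,21.87): [(39.7123, 5.7169) (39.5358, 0) (73, 0) (73, 30) (59.8161, 30)]  |A|=755.0456
5. canonical 5-gon: [(39.7123, 5.7169) (39.5358, 0) (73, 0) (73, 30) (59.8161, 30)]
6. shoelace: 755.0456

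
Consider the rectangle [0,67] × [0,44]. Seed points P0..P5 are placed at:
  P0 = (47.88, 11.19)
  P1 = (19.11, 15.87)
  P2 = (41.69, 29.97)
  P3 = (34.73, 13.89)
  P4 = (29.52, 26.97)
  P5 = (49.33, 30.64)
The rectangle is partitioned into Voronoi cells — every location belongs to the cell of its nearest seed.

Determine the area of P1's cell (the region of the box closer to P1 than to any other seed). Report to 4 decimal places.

Area of P1's cell: 837.5690

1. box [0,67]×[0,44]: [(0, 0) (67, 0) (67, 44) (0, 44)]
2. ⊥bis P1·P0 via (33.495,13.53): [(0, 0) (31.2941, 0) (38.4515, 44) (0, 44)]  |A|=1534.4036
3. ⊥bis P1·P2 via (30.4,22.92): [(0, 0) (31.2941, 0) (34.0672, 17.0473) (17.2367, 44) (0, 44)]  |A|=1248.5051
4. ⊥bis P1·P3 via (26.92,14.88): [(0, 0) (25.0338, 0) (28.3544, 26.1959) (17.2367, 44) (0, 44)]  |A|=1105.1299
5. ⊥bis P1·P4 via (24.315,21.42): [(0, 0) (25.0338, 0) (27.3842, 18.5416) (0.2383, 44) (0, 44)]  |A|=837.569
6. ⊥bis P1·P5 via (34.22,23.255): [(0, 0) (25.0338, 0) (27.3842, 18.5416) (0.2383, 44) (0, 44)]  |A|=837.569
7. canonical 5-gon: [(0, 0) (25.0338, 0) (27.3842, 18.5416) (0.2383, 44) (0, 44)]
8. shoelace: 837.569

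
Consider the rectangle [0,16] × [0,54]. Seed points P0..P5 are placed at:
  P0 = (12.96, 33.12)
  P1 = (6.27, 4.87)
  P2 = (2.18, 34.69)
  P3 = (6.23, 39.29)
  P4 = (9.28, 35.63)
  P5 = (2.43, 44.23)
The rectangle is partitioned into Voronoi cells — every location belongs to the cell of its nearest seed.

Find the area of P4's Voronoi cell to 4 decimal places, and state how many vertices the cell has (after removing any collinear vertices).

1. box [0,16]×[0,54]: [(0, 0) (16, 0) (16, 54) (0, 54)]
2. ⊥bis P4·P0 via (11.12,34.375): [(0, 18.0716) (16, 41.5297) (16, 54) (0, 54)]  |A|=387.1895
3. ⊥bis P4·P1 via (7.775,20.25): [(0, 21.0108) (1.8793, 20.8269) (16, 41.5297) (16, 54) (0, 54)]  |A|=384.4276
4. ⊥bis P4·P2 via (5.73,35.16): [(6.6932, 27.8847) (16, 41.5297) (16, 54) (3.2357, 54)]  |A|=224.7008
5. ⊥bis P4·P3 via (7.755,37.46): [(5.657, 35.7116) (6.6932, 27.8847) (16, 41.5297) (16, 44.3308)]  |A|=57.9774
6. ⊥bis P4·P5 via (5.855,39.93): [(5.657, 35.7116) (6.6932, 27.8847) (16, 41.5297) (16, 44.3308)]  |A|=57.9774
7. canonical 4-gon: [(5.657, 35.7116) (6.6932, 27.8847) (16, 41.5297) (16, 44.3308)]
8. shoelace: 57.9774

Area of P4's cell: 57.9774 (4 vertices)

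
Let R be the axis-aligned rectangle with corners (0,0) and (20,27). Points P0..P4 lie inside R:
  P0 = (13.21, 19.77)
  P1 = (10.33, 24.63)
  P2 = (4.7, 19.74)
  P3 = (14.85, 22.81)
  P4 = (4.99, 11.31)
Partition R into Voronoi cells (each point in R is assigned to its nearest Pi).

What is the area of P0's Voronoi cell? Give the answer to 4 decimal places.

Area of P0's cell: 113.1255

1. box [0,20]×[0,27]: [(0, 0) (20, 0) (20, 27) (0, 27)]
2. ⊥bis P0·P1 via (11.77,22.2): [(0, 15.2252) (0, 0) (20, 0) (20, 27) (19.87, 27)]  |A|=423.0172
3. ⊥bis P0·P2 via (8.955,19.755): [(8.9523, 20.5302) (9.0246, 0) (20, 0) (20, 27) (19.87, 27)]  |A|=262.2283
4. ⊥bis P0·P3 via (14.03,21.29): [(12.0431, 22.3619) (8.9523, 20.5302) (9.0246, 0) (20, 0) (20, 18.0693)]  |A|=226.3968
5. ⊥bis P0·P4 via (9.1,15.54): [(12.0431, 22.3619) (8.9523, 20.5302) (8.9694, 15.6669) (20, 4.9492) (20, 18.0693)]  |A|=113.1255
6. canonical 5-gon: [(12.0431, 22.3619) (8.9523, 20.5302) (8.9694, 15.6669) (20, 4.9492) (20, 18.0693)]
7. shoelace: 113.1255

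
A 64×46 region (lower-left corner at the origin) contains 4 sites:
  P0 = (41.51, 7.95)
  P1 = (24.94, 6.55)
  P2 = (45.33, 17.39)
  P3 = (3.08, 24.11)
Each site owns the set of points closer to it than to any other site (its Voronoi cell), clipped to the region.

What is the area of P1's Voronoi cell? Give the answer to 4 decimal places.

1. box [0,64]×[0,46]: [(0, 0) (64, 0) (64, 46) (0, 46)]
2. ⊥bis P1·P0 via (33.225,7.25): [(0, 0) (33.8376, 0) (29.951, 46) (0, 46)]  |A|=1467.137
3. ⊥bis P1·P2 via (35.135,11.97): [(0, 0) (33.8376, 0) (32.3899, 17.1334) (17.0435, 46) (0, 46)]  |A|=1280.8395
4. ⊥bis P1·P3 via (14.01,15.33): [(1.6955, 0) (33.8376, 0) (32.3899, 17.1334) (25.6471, 29.8167)]  |A|=527.7691
5. canonical 4-gon: [(1.6955, 0) (33.8376, 0) (32.3899, 17.1334) (25.6471, 29.8167)]
6. shoelace: 527.7691

Area of P1's cell: 527.7691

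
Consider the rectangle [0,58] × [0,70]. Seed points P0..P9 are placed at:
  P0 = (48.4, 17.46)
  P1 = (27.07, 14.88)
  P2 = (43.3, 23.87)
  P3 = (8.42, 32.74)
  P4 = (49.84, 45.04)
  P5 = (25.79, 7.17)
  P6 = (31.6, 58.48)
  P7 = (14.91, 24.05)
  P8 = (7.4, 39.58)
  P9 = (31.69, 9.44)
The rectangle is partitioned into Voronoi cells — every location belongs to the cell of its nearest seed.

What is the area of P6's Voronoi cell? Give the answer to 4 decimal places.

Area of P6's cell: 853.6319

1. box [0,58]×[0,70]: [(0, 0) (58, 0) (58, 70) (0, 70)]
2. ⊥bis P6·P0 via (40,37.97): [(0, 21.5877) (58, 45.342) (58, 70) (0, 70)]  |A|=2119.0369
3. ⊥bis P6·P1 via (29.335,36.68): [(0, 39.7279) (35.3295, 36.0572) (58, 45.342) (58, 70) (0, 70)]  |A|=1798.5959
4. ⊥bis P6·P2 via (37.45,41.175): [(0, 39.7279) (25.3714, 37.0918) (58, 48.122) (58, 70) (0, 70)]  |A|=1695.2853
5. ⊥bis P6·P3 via (20.01,45.61): [(0, 63.6299) (28.3506, 38.0989) (58, 48.122) (58, 70) (0, 70)]  |A|=1339.7646
6. ⊥bis P6·P4 via (40.72,51.76): [(0, 63.6299) (28.3506, 38.0989) (31.418, 39.1359) (54.16, 70) (0, 70)]  |A|=989.7248
7. ⊥bis P6·P5 via (28.695,32.825): [(0, 63.6299) (28.3506, 38.0989) (31.418, 39.1359) (54.16, 70) (0, 70)]  |A|=989.7248
8. ⊥bis P6·P7 via (23.255,41.265): [(0, 63.6299) (26.6767, 39.6063) (29.1965, 38.3849) (31.418, 39.1359) (54.16, 70) (0, 70)]  |A|=988.848
9. ⊥bis P6·P8 via (19.5,49.03): [(26.9714, 39.4635) (29.1965, 38.3849) (31.418, 39.1359) (54.16, 70) (3.1226, 70)]  |A|=853.6319
10. ⊥bis P6·P9 via (31.645,33.96): [(26.9714, 39.4635) (29.1965, 38.3849) (31.418, 39.1359) (54.16, 70) (3.1226, 70)]  |A|=853.6319
11. canonical 5-gon: [(26.9714, 39.4635) (29.1965, 38.3849) (31.418, 39.1359) (54.16, 70) (3.1226, 70)]
12. shoelace: 853.6319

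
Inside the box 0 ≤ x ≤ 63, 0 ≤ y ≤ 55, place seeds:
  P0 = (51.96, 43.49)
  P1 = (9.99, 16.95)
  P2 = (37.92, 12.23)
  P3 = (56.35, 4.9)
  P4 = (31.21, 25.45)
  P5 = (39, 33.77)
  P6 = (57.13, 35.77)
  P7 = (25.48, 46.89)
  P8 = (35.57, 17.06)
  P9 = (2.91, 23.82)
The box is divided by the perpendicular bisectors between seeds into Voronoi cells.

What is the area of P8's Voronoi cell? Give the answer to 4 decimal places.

Area of P8's cell: 192.4880

1. box [0,63]×[0,55]: [(0, 0) (63, 0) (63, 55) (0, 55)]
2. ⊥bis P8·P0 via (43.765,30.275): [(0, 0) (63, 0) (63, 18.3468) (3.8942, 55) (0, 55)]  |A|=2381.7931
3. ⊥bis P8·P1 via (22.78,17.005): [(22.8531, 0) (63, 0) (63, 18.3468) (22.6667, 43.3587)]  |A|=1240.3519
4. ⊥bis P8·P2 via (36.745,14.645): [(22.8193, 7.8695) (54.8021, 23.4306) (22.6667, 43.3587)]  |A|=568.709
5. ⊥bis P8·P3 via (45.96,10.98): [(22.8193, 7.8695) (52.6263, 22.3719) (53.6602, 24.1387) (22.6667, 43.3587)]  |A|=567.3342
6. ⊥bis P8·P4 via (33.39,21.255): [(22.7854, 15.7442) (22.8193, 7.8695) (52.6263, 22.3719) (53.6602, 24.1387) (46.9484, 28.3009)]  |A|=232.9637
7. ⊥bis P8·P5 via (37.285,25.415): [(40.2313, 24.8102) (22.7854, 15.7442) (22.8193, 7.8695) (52.4731, 22.2974)]  |A|=194.412
8. ⊥bis P8·P6 via (46.35,26.415): [(49.3707, 22.9342) (40.2313, 24.8102) (22.7854, 15.7442) (22.8193, 7.8695) (50.6803, 21.4251)]  |A|=192.488
9. ⊥bis P8·P7 via (30.525,31.975): [(49.3707, 22.9342) (40.2313, 24.8102) (22.7854, 15.7442) (22.8193, 7.8695) (50.6803, 21.4251)]  |A|=192.488
10. ⊥bis P8·P9 via (19.24,20.44): [(49.3707, 22.9342) (40.2313, 24.8102) (22.7854, 15.7442) (22.8193, 7.8695) (50.6803, 21.4251)]  |A|=192.488
11. canonical 5-gon: [(49.3707, 22.9342) (40.2313, 24.8102) (22.7854, 15.7442) (22.8193, 7.8695) (50.6803, 21.4251)]
12. shoelace: 192.488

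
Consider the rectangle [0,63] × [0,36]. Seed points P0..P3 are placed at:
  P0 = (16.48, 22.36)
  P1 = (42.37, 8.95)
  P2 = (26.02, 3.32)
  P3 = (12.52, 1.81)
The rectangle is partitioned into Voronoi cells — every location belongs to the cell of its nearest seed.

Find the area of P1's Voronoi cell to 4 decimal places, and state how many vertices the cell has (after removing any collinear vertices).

1. box [0,63]×[0,36]: [(0, 0) (63, 0) (63, 36) (0, 36)]
2. ⊥bis P1·P0 via (29.425,15.655): [(21.3163, 0) (63, 0) (63, 36) (39.9629, 36)]  |A|=1164.9738
3. ⊥bis P1·P2 via (34.195,6.135): [(30.3211, 17.3851) (36.3075, 0) (63, 0) (63, 36) (39.9629, 36)]  |A|=1034.662
4. ⊥bis P1·P3 via (27.445,5.38): [(30.3211, 17.3851) (36.3075, 0) (63, 0) (63, 36) (39.9629, 36)]  |A|=1034.662
5. canonical 5-gon: [(30.3211, 17.3851) (36.3075, 0) (63, 0) (63, 36) (39.9629, 36)]
6. shoelace: 1034.662

Area of P1's cell: 1034.6620 (5 vertices)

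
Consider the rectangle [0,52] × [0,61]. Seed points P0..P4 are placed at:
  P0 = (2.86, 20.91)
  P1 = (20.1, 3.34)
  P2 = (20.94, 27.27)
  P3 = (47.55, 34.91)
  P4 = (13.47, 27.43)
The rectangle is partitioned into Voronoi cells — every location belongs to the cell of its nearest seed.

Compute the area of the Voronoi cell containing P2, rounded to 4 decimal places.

Area of P2's cell: 681.0993

1. box [0,52]×[0,61]: [(0, 0) (52, 0) (52, 61) (0, 61)]
2. ⊥bis P2·P0 via (11.9,24.09): [(0, 57.9189) (20.3741, 0) (52, 0) (52, 61) (0, 61)]  |A|=2581.9759
3. ⊥bis P2·P1 via (20.52,15.305): [(0, 57.9189) (14.9212, 15.5015) (52, 14.2) (52, 61) (0, 61)]  |A|=2073.5919
4. ⊥bis P2·P3 via (34.245,31.09): [(0, 57.9189) (14.9212, 15.5015) (38.9629, 14.6576) (25.6575, 61) (0, 61)]  |A|=1158.1374
5. ⊥bis P2·P4 via (17.205,27.35): [(16.9497, 15.4303) (38.9629, 14.6576) (25.6575, 61) (17.9257, 61)]  |A|=681.0993
6. canonical 4-gon: [(16.9497, 15.4303) (38.9629, 14.6576) (25.6575, 61) (17.9257, 61)]
7. shoelace: 681.0993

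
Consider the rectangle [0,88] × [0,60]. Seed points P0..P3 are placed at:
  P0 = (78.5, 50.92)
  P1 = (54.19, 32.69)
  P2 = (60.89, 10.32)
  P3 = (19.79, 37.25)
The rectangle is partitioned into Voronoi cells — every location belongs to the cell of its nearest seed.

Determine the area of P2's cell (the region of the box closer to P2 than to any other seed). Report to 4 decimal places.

1. box [0,88]×[0,60]: [(0, 0) (88, 0) (88, 60) (0, 60)]
2. ⊥bis P2·P0 via (69.695,30.62): [(0, 0) (88, 0) (88, 22.6803) (1.9592, 60) (0, 60)]  |A|=3674.4918
3. ⊥bis P2·P1 via (57.54,21.505): [(0, 4.2713) (0, 0) (88, 0) (88, 22.6803) (77.161, 27.3817)]  |A|=1492.4974
4. ⊥bis P2·P3 via (40.34,23.785): [(34.2817, 14.5389) (24.7553, 0) (88, 0) (88, 22.6803) (77.161, 27.3817)]  |A|=1239.3256
5. canonical 5-gon: [(34.2817, 14.5389) (24.7553, 0) (88, 0) (88, 22.6803) (77.161, 27.3817)]
6. shoelace: 1239.3256

Area of P2's cell: 1239.3256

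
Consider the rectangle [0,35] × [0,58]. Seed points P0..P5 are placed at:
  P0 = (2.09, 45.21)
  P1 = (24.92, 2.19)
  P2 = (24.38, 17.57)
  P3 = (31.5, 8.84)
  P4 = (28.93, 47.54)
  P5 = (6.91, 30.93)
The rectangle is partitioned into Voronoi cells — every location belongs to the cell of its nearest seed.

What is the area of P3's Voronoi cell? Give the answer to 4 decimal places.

1. box [0,35]×[0,58]: [(0, 0) (35, 0) (35, 58) (0, 58)]
2. ⊥bis P3·P0 via (16.795,27.025): [(0, 13.444) (0, 0) (35, 0) (35, 41.7462)]  |A|=965.828
3. ⊥bis P3·P1 via (28.21,5.515): [(11.1139, 22.4311) (33.7837, 0) (35, 0) (35, 41.7462)]  |A|=512.2176
4. ⊥bis P3·P2 via (27.94,13.205): [(23.8277, 9.8511) (33.7837, 0) (35, 0) (35, 18.963)]  |A|=111.9208
5. ⊥bis P3·P4 via (30.215,28.19): [(23.8277, 9.8511) (33.7837, 0) (35, 0) (35, 18.963)]  |A|=111.9208
6. ⊥bis P3·P5 via (19.205,19.885): [(23.8277, 9.8511) (33.7837, 0) (35, 0) (35, 18.963)]  |A|=111.9208
7. canonical 4-gon: [(23.8277, 9.8511) (33.7837, 0) (35, 0) (35, 18.963)]
8. shoelace: 111.9208

Area of P3's cell: 111.9208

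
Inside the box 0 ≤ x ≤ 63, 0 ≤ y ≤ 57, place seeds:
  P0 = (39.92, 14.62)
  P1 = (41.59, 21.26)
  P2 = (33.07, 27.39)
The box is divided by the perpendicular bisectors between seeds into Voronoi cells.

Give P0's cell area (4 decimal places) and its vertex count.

Area of P0's cell: 822.3891 (5 vertices)

1. box [0,63]×[0,57]: [(0, 0) (63, 0) (63, 57) (0, 57)]
2. ⊥bis P0·P1 via (40.755,17.94): [(0, 28.1901) (0, 0) (63, 0) (63, 12.3452)]  |A|=1276.8644
3. ⊥bis P0·P2 via (36.495,21.005): [(33.9648, 19.6478) (0, 1.4286) (0, 0) (63, 0) (63, 12.3452)]  |A|=822.3891
4. canonical 5-gon: [(33.9648, 19.6478) (0, 1.4286) (0, 0) (63, 0) (63, 12.3452)]
5. shoelace: 822.3891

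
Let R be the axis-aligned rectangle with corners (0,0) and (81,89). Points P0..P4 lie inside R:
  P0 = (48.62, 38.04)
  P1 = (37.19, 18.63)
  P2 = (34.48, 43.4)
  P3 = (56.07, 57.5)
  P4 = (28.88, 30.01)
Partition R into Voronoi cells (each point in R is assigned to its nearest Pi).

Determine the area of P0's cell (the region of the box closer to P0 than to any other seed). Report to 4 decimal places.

1. box [0,81]×[0,89]: [(0, 0) (81, 0) (81, 89) (0, 89)]
2. ⊥bis P0·P1 via (42.905,28.335): [(0, 53.6005) (81, 5.9019) (81, 89) (0, 89)]  |A|=4799.1498
3. ⊥bis P0·P2 via (41.55,40.72): [(37.9593, 31.2474) (81, 5.9019) (81, 89) (59.8513, 89)]  |A|=2398.9965
4. ⊥bis P0·P3 via (52.345,47.77): [(45.2518, 50.4855) (37.9593, 31.2474) (81, 5.9019) (81, 36.7998)]  |A|=1058.7002
5. ⊥bis P0·P4 via (38.75,34.025): [(45.2518, 50.4855) (38.8857, 33.6914) (40.4849, 29.7601) (81, 5.9019) (81, 36.7998)]  |A|=1054.9249
6. canonical 5-gon: [(45.2518, 50.4855) (38.8857, 33.6914) (40.4849, 29.7601) (81, 5.9019) (81, 36.7998)]
7. shoelace: 1054.9249

Area of P0's cell: 1054.9249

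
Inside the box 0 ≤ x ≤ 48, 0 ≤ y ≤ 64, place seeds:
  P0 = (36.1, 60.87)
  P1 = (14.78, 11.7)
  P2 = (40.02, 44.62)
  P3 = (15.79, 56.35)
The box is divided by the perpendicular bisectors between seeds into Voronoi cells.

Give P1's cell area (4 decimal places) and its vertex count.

1. box [0,48]×[0,64]: [(0, 0) (48, 0) (48, 64) (0, 64)]
2. ⊥bis P1·P0 via (25.44,36.285): [(0, 47.3157) (0, 0) (48, 0) (48, 26.503)]  |A|=1771.6503
3. ⊥bis P1·P2 via (27.4,28.16): [(5.5599, 44.905) (0, 47.3157) (0, 0) (48, 0) (48, 12.3658)]  |A|=1471.658
4. ⊥bis P1·P3 via (15.285,34.025): [(19.8862, 33.9209) (0, 34.3708) (0, 0) (48, 0) (48, 12.3658)]  |A|=1329.6787
5. canonical 5-gon: [(19.8862, 33.9209) (0, 34.3708) (0, 0) (48, 0) (48, 12.3658)]
6. shoelace: 1329.6787

Area of P1's cell: 1329.6787 (5 vertices)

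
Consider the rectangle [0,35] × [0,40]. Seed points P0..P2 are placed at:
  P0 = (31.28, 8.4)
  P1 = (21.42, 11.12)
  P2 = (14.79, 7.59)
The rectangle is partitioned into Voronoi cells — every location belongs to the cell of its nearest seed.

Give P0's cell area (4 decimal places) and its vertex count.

1. box [0,35]×[0,40]: [(0, 0) (35, 0) (35, 40) (0, 40)]
2. ⊥bis P0·P1 via (26.35,9.76): [(23.6576, 0) (35, 0) (35, 40) (34.6921, 40)]  |A|=233.0069
3. ⊥bis P0·P2 via (23.035,7.995): [(23.6576, 0) (35, 0) (35, 40) (34.6921, 40)]  |A|=233.0069
4. canonical 4-gon: [(23.6576, 0) (35, 0) (35, 40) (34.6921, 40)]
5. shoelace: 233.0069

Area of P0's cell: 233.0069 (4 vertices)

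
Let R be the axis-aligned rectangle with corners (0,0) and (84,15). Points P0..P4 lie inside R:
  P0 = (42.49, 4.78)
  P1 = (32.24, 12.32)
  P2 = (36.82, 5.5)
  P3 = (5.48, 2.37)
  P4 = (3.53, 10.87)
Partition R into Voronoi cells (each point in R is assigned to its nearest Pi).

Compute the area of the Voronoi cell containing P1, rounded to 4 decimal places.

1. box [0,84]×[0,15]: [(0, 0) (84, 0) (84, 15) (0, 15)]
2. ⊥bis P1·P0 via (37.365,8.55): [(0, 0) (31.0755, 0) (42.1097, 15) (0, 15)]  |A|=548.8891
3. ⊥bis P1·P2 via (34.53,8.91): [(0, 0) (21.2623, 0) (40.6561, 13.024) (42.1097, 15) (0, 15)]  |A|=484.985
4. ⊥bis P1·P3 via (18.86,7.345): [(21.5254, 0.1767) (40.6561, 13.024) (42.1097, 15) (16.0137, 15)]  |A|=202.9785
5. ⊥bis P1·P4 via (17.885,11.595): [(17.9801, 9.7114) (21.5254, 0.1767) (40.6561, 13.024) (42.1097, 15) (17.713, 15)]  |A|=198.4849
6. canonical 5-gon: [(17.9801, 9.7114) (21.5254, 0.1767) (40.6561, 13.024) (42.1097, 15) (17.713, 15)]
7. shoelace: 198.4849

Area of P1's cell: 198.4849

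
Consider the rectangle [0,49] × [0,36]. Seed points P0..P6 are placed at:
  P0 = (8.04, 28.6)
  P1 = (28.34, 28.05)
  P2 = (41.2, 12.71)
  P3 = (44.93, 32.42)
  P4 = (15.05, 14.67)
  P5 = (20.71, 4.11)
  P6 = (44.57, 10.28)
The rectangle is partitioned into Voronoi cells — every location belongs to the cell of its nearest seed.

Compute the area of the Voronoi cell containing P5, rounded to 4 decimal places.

1. box [0,49]×[0,36]: [(0, 0) (49, 0) (49, 36) (0, 36)]
2. ⊥bis P5·P0 via (14.375,16.355): [(0, 8.918) (0, 0) (49, 0) (49, 34.2684)]  |A|=1058.0673
3. ⊥bis P5·P1 via (24.525,16.08): [(17.9153, 18.1866) (0, 8.918) (0, 0) (49, 0) (49, 8.2795)]  |A|=654.139
4. ⊥bis P5·P2 via (30.955,8.41): [(28.2316, 14.8987) (17.9153, 18.1866) (0, 8.918) (0, 0) (34.4848, 0)]  |A|=460.0347
5. ⊥bis P5·P3 via (32.82,18.265): [(28.2316, 14.8987) (17.9153, 18.1866) (0, 8.918) (0, 0) (34.4848, 0)]  |A|=460.0347
6. ⊥bis P5·P4 via (17.88,9.39): [(28.2316, 14.8987) (28.1852, 14.9134) (0.3608, 0) (34.4848, 0)]  |A|=254.7522
7. ⊥bis P5·P6 via (32.64,7.195): [(28.2316, 14.8987) (28.1852, 14.9134) (0.3608, 0) (34.4848, 0)]  |A|=254.7522
8. canonical 4-gon: [(28.2316, 14.8987) (28.1852, 14.9134) (0.3608, 0) (34.4848, 0)]
9. shoelace: 254.7522

Area of P5's cell: 254.7522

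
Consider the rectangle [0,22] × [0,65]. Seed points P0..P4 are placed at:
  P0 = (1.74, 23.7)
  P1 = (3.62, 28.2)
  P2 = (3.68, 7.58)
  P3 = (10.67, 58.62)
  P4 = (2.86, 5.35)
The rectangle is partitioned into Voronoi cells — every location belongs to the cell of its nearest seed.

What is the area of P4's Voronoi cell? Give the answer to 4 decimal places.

1. box [0,22]×[0,65]: [(0, 0) (22, 0) (22, 65) (0, 65)]
2. ⊥bis P4·P0 via (2.3,14.525): [(0, 14.3846) (0, 0) (22, 0) (22, 15.7274)]  |A|=331.2322
3. ⊥bis P4·P1 via (3.24,16.775): [(0, 14.3846) (0, 0) (22, 0) (22, 15.7274)]  |A|=331.2322
4. ⊥bis P4·P2 via (3.27,6.465): [(0, 7.6674) (0, 0) (20.8516, 0)]  |A|=79.9392
5. ⊥bis P4·P3 via (6.765,31.985): [(0, 7.6674) (0, 0) (20.8516, 0)]  |A|=79.9392
6. canonical 3-gon: [(0, 7.6674) (0, 0) (20.8516, 0)]
7. shoelace: 79.9392

Area of P4's cell: 79.9392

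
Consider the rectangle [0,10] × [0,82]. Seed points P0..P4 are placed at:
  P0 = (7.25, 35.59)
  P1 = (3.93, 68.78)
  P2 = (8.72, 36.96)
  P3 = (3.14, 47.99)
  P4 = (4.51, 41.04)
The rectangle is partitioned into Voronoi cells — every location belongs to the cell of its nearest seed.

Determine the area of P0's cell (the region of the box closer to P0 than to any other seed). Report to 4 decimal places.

1. box [0,10]×[0,82]: [(0, 0) (10, 0) (10, 82) (0, 82)]
2. ⊥bis P0·P1 via (5.59,52.185): [(0, 51.6258) (0, 0) (10, 0) (10, 52.6261)]  |A|=521.2598
3. ⊥bis P0·P2 via (7.985,36.275): [(0, 44.8428) (0, 0) (10, 0) (10, 34.1129)]  |A|=394.7788
4. ⊥bis P0·P3 via (5.195,41.79): [(3.3997, 41.195) (0, 40.0681) (0, 0) (10, 0) (10, 34.1129)]  |A|=386.6624
5. ⊥bis P0·P4 via (5.88,38.315): [(6.0188, 38.3848) (0, 35.3588) (0, 0) (10, 0) (10, 34.1129)]  |A|=366.2378
6. canonical 5-gon: [(6.0188, 38.3848) (0, 35.3588) (0, 0) (10, 0) (10, 34.1129)]
7. shoelace: 366.2378

Area of P0's cell: 366.2378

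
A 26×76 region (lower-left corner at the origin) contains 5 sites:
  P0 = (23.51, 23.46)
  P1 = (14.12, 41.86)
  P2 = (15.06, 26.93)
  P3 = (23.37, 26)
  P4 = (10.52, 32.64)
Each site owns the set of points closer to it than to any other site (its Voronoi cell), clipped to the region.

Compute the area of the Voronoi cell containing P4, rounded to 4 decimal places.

Area of P4's cell: 212.4598

1. box [0,26]×[0,76]: [(0, 0) (26, 0) (26, 76) (0, 76)]
2. ⊥bis P4·P0 via (17.015,28.05): [(0, 3.9732) (26, 40.7641) (26, 76) (0, 76)]  |A|=1394.4153
3. ⊥bis P4·P1 via (12.32,37.25): [(0, 42.0604) (0, 3.9732) (21.0952, 33.8237)]  |A|=401.7291
4. ⊥bis P4·P2 via (12.79,29.785): [(18.9319, 34.6684) (0, 42.0604) (0, 19.6157)]  |A|=212.4598
5. ⊥bis P4·P3 via (16.945,29.32): [(18.9319, 34.6684) (0, 42.0604) (0, 19.6157)]  |A|=212.4598
6. canonical 3-gon: [(18.9319, 34.6684) (0, 42.0604) (0, 19.6157)]
7. shoelace: 212.4598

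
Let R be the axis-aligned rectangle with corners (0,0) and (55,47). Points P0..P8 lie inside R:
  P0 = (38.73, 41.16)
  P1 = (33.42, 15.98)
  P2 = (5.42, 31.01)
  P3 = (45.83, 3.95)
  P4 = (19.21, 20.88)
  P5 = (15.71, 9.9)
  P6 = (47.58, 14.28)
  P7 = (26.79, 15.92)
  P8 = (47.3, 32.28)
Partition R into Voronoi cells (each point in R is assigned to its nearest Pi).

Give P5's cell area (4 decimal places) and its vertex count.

1. box [0,55]×[0,47]: [(0, 0) (55, 0) (55, 47) (0, 47)]
2. ⊥bis P5·P0 via (27.22,25.53): [(0, 45.5749) (0, 0) (55, 0) (55, 5.0727)]  |A|=1392.8094
3. ⊥bis P5·P1 via (24.565,12.94): [(17.882, 32.4066) (0, 45.5749) (0, 0) (29.0074, 0)]  |A|=877.4999
4. ⊥bis P5·P2 via (10.565,20.455): [(20.3479, 25.2236) (0, 15.3051) (0, 0) (29.0074, 0)]  |A|=521.5501
5. ⊥bis P5·P3 via (30.77,6.925): [(20.3479, 25.2236) (0, 15.3051) (0, 0) (29.0074, 0)]  |A|=521.5501
6. ⊥bis P5·P4 via (17.46,15.39): [(24.4936, 13.148) (7.0087, 18.7215) (0, 15.3051) (0, 0) (29.0074, 0)]  |A|=427.5319
7. ⊥bis P5·P6 via (31.645,12.09): [(24.4936, 13.148) (7.0087, 18.7215) (0, 15.3051) (0, 0) (29.0074, 0)]  |A|=427.5319
8. ⊥bis P5·P7 via (21.25,12.91): [(20.4142, 14.4483) (7.0087, 18.7215) (0, 15.3051) (0, 0) (28.2643, 0)]  |A|=398.2802
9. ⊥bis P5·P8 via (31.505,21.09): [(20.4142, 14.4483) (7.0087, 18.7215) (0, 15.3051) (0, 0) (28.2643, 0)]  |A|=398.2802
10. canonical 5-gon: [(20.4142, 14.4483) (7.0087, 18.7215) (0, 15.3051) (0, 0) (28.2643, 0)]
11. shoelace: 398.2802

Area of P5's cell: 398.2802 (5 vertices)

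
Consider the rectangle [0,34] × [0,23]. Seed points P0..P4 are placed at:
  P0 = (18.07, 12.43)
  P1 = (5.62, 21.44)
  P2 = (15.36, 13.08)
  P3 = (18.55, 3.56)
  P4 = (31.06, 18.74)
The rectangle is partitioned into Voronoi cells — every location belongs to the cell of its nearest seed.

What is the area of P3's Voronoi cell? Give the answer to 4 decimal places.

1. box [0,34]×[0,23]: [(0, 0) (34, 0) (34, 23) (0, 23)]
2. ⊥bis P3·P0 via (18.31,7.995): [(0, 7.0042) (0, 0) (34, 0) (34, 8.8441)]  |A|=269.4197
3. ⊥bis P3·P1 via (12.085,12.5): [(4.848, 7.2665) (0, 3.7607) (0, 0) (34, 0) (34, 8.8441)]  |A|=261.5576
4. ⊥bis P3·P2 via (16.955,8.32): [(15.5373, 7.845) (0, 2.6387) (0, 0) (34, 0) (34, 8.8441)]  |A|=235.5056
5. ⊥bis P3·P4 via (24.805,11.15): [(27.9973, 8.5192) (15.5373, 7.845) (0, 2.6387) (0, 0) (34, 0) (34, 3.5723)]  |A|=219.6831
6. canonical 6-gon: [(27.9973, 8.5192) (15.5373, 7.845) (0, 2.6387) (0, 0) (34, 0) (34, 3.5723)]
7. shoelace: 219.6831

Area of P3's cell: 219.6831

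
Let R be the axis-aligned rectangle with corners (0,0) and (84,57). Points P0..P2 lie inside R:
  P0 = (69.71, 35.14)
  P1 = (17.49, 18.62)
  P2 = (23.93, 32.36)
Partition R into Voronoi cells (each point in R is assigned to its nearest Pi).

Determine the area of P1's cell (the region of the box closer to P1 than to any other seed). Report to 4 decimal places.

1. box [0,84]×[0,57]: [(0, 0) (84, 0) (84, 57) (0, 57)]
2. ⊥bis P1·P0 via (43.6,26.88): [(0, 0) (52.1036, 0) (34.0714, 57) (0, 57)]  |A|=2455.9879
3. ⊥bis P1·P2 via (20.71,25.49): [(0, 35.1969) (0, 0) (52.1036, 0) (48.1012, 12.6516)]  |A|=1176.1033
4. canonical 4-gon: [(0, 35.1969) (0, 0) (52.1036, 0) (48.1012, 12.6516)]
5. shoelace: 1176.1033

Area of P1's cell: 1176.1033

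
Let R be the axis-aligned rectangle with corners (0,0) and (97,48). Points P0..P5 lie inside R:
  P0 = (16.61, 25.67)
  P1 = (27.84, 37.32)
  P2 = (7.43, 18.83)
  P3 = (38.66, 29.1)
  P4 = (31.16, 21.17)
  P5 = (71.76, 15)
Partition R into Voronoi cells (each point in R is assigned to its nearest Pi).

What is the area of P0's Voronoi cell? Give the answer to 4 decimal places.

1. box [0,97]×[0,48]: [(0, 0) (97, 0) (97, 48) (0, 48)]
2. ⊥bis P0·P1 via (22.225,31.495): [(0, 0) (54.8979, 0) (5.1027, 48) (0, 48)]  |A|=1440.015
3. ⊥bis P0·P2 via (12.02,22.25): [(0, 38.3821) (28.5984, 0) (54.8979, 0) (5.1027, 48) (0, 48)]  |A|=891.181
4. ⊥bis P0·P3 via (27.635,27.385): [(0, 38.3821) (28.5984, 0) (31.8949, 0) (27.8372, 26.0851) (5.1027, 48) (0, 48)]  |A|=591.1626
5. ⊥bis P0·P4 via (23.885,23.42): [(0, 38.3821) (20.1489, 11.3401) (25.4276, 28.4078) (5.1027, 48) (0, 48)]  |A|=415.5883
6. ⊥bis P0·P5 via (44.185,20.335): [(0, 38.3821) (20.1489, 11.3401) (25.4276, 28.4078) (5.1027, 48) (0, 48)]  |A|=415.5883
7. canonical 5-gon: [(0, 38.3821) (20.1489, 11.3401) (25.4276, 28.4078) (5.1027, 48) (0, 48)]
8. shoelace: 415.5883

Area of P0's cell: 415.5883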